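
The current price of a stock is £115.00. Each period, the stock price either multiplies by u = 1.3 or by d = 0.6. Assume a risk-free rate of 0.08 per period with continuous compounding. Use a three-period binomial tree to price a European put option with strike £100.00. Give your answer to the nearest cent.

Risk-neutral probability p = (e^0.08 − 0.6)/(1.3 − 0.6) = 0.4833/0.7000 = 0.6904
Terminal stock prices: S_uuu = 252.7, S_uud = 116.6, S_udd = 53.82, S_ddd = 24.84
Terminal payoffs (K − S): max(-152.7, 0) = 0, max(-16.61, 0) = 0, max(46.18, 0) = 46.18, max(75.16, 0) = 75.16
Node uu (S = 194.4): V_uu = e^(−0.08)·[0.6904·0.0000 + 0.3096·0.0000] = 0.0000
Node ud (S = 89.7): V_ud = e^(−0.08)·[0.6904·0.0000 + 0.3096·46.1800] = 13.1977
Node dd (S = 41.4): V_dd = e^(−0.08)·[0.6904·46.1800 + 0.3096·75.1600] = 50.9116
Node u (S = 149.5): V_u = e^(−0.08)·[0.6904·0.0000 + 0.3096·13.1977] = 3.7717
Node d (S = 69): V_d = e^(−0.08)·[0.6904·13.1977 + 0.3096·50.9116] = 22.9612
Node 0 (S = 115): V_0 = e^(−0.08)·[0.6904·3.7717 + 0.3096·22.9612] = 8.9658

£8.97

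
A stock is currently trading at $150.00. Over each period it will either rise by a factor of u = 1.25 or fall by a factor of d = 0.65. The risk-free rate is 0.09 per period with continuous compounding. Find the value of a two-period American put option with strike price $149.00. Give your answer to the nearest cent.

$16.58

Risk-neutral probability p = (e^0.09 − 0.65)/(1.25 − 0.65) = 0.4442/0.6000 = 0.7403
Terminal stock prices: S_uu = 234.4, S_ud = 121.9, S_dd = 63.38
Terminal payoffs (K − S): max(-85.38, 0) = 0, max(27.12, 0) = 27.12, max(85.62, 0) = 85.62
Node u (S = 187.5): continuation = e^(−0.09)·[0.7403·0.0000 + 0.2597·27.1250] = 6.4383; exercise value = 0.0000 ≤ continuation, so V_u = 6.4383
Node d (S = 97.5): continuation = e^(−0.09)·[0.7403·27.1250 + 0.2597·85.6250] = 38.6757; exercise value = 51.5000 > continuation, so V_d = 51.5000 (exercise)
Node 0 (S = 150): continuation = e^(−0.09)·[0.7403·6.4383 + 0.2597·51.5000] = 16.5799; exercise value = 0.0000 ≤ continuation, so V_0 = 16.5799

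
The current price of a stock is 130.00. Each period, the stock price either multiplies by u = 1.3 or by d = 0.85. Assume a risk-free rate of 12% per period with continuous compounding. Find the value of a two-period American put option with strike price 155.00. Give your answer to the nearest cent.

25.00

Risk-neutral probability p = (e^0.12 − 0.85)/(1.3 − 0.85) = 0.2775/0.4500 = 0.6167
Terminal stock prices: S_uu = 219.7, S_ud = 143.7, S_dd = 93.92
Terminal payoffs (K − S): max(-64.7, 0) = 0, max(11.35, 0) = 11.35, max(61.08, 0) = 61.08
Node u (S = 169): continuation = e^(−0.12)·[0.6167·0.0000 + 0.3833·11.3500] = 3.8589; exercise value = 0.0000 ≤ continuation, so V_u = 3.8589
Node d (S = 110.5): continuation = e^(−0.12)·[0.6167·11.3500 + 0.3833·61.0750] = 26.9727; exercise value = 44.5000 > continuation, so V_d = 44.5000 (exercise)
Node 0 (S = 130): continuation = e^(−0.12)·[0.6167·3.8589 + 0.3833·44.5000] = 17.2402; exercise value = 25.0000 > continuation, so V_0 = 25.0000 (exercise)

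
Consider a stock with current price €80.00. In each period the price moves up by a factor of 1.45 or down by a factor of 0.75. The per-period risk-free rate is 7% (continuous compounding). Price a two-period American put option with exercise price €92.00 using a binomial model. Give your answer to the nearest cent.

€17.17

Risk-neutral probability p = (e^0.07 − 0.75)/(1.45 − 0.75) = 0.3225/0.7000 = 0.4607
Terminal stock prices: S_uu = 168.2, S_ud = 87, S_dd = 45
Terminal payoffs (K − S): max(-76.2, 0) = 0, max(5, 0) = 5, max(47, 0) = 47
Node u (S = 116): continuation = e^(−0.07)·[0.4607·0.0000 + 0.5393·5.0000] = 2.5141; exercise value = 0.0000 ≤ continuation, so V_u = 2.5141
Node d (S = 60): continuation = e^(−0.07)·[0.4607·5.0000 + 0.5393·47.0000] = 25.7802; exercise value = 32.0000 > continuation, so V_d = 32.0000 (exercise)
Node 0 (S = 80): continuation = e^(−0.07)·[0.4607·2.5141 + 0.5393·32.0000] = 17.1701; exercise value = 12.0000 ≤ continuation, so V_0 = 17.1701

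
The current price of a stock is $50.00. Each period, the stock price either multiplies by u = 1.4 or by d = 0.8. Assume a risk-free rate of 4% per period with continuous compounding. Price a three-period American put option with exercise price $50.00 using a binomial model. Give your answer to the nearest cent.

Risk-neutral probability p = (e^0.04 − 0.8)/(1.4 − 0.8) = 0.2408/0.6000 = 0.4014
Terminal stock prices: S_uuu = 137.2, S_uud = 78.4, S_udd = 44.8, S_ddd = 25.6
Terminal payoffs (K − S): max(-87.2, 0) = 0, max(-28.4, 0) = 0, max(5.2, 0) = 5.2, max(24.4, 0) = 24.4
Node uu (S = 98): continuation = e^(−0.04)·[0.4014·0.0000 + 0.5986·0.0000] = 0.0000; exercise value = 0.0000 ≤ continuation, so V_uu = 0.0000
Node ud (S = 56): continuation = e^(−0.04)·[0.4014·0.0000 + 0.5986·5.2000] = 2.9909; exercise value = 0.0000 ≤ continuation, so V_ud = 2.9909
Node dd (S = 32): continuation = e^(−0.04)·[0.4014·5.2000 + 0.5986·24.4000] = 16.0395; exercise value = 18.0000 > continuation, so V_dd = 18.0000 (exercise)
Node u (S = 70): continuation = e^(−0.04)·[0.4014·0.0000 + 0.5986·2.9909] = 1.7203; exercise value = 0.0000 ≤ continuation, so V_u = 1.7203
Node d (S = 40): continuation = e^(−0.04)·[0.4014·2.9909 + 0.5986·18.0000] = 11.5065; exercise value = 10.0000 ≤ continuation, so V_d = 11.5065
Node 0 (S = 50): continuation = e^(−0.04)·[0.4014·1.7203 + 0.5986·11.5065] = 7.2816; exercise value = 0.0000 ≤ continuation, so V_0 = 7.2816

$7.28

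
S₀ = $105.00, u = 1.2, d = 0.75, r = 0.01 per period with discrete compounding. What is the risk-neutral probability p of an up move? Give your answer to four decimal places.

p = 0.5778

Risk-neutral probability p = (1 + 0.01 − 0.75)/(1.2 − 0.75) = 0.2600/0.4500 = 0.5778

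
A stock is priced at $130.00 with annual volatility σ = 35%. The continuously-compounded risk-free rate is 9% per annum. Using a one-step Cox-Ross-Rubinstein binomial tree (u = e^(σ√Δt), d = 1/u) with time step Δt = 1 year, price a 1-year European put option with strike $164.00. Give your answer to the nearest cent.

CRR parameters: u = e^(σ√Δt) = e^(0.35·√1) = 1.4191, d = 1/u = 0.7047
Per-period rate: rΔt = 0.09·1 = 0.09, so R = e^0.09 = 1.0942
Risk-neutral probability p = (e^0.09 − 0.7047)/(1.4191 − 0.7047) = 0.3895/0.7144 = 0.5452
Terminal stock prices: S_u = 184.5, S_d = 91.61
Terminal payoffs (K − S): max(-20.48, 0) = 0, max(72.39, 0) = 72.39
Node 0 (S = 130): V_0 = e^(−0.09)·[0.5452·0.0000 + 0.4548·72.3905] = 30.0890

$30.09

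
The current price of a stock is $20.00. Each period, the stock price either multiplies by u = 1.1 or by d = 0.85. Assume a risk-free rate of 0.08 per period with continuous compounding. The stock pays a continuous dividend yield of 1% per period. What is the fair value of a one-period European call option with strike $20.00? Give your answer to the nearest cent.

Per-period risk-free factor R = e^0.08 = 1.0833; dividend-adjusted growth = e^(0.08−0.01) = 1.0725.
Risk-neutral probability p = (1.0725 − 0.85)/(1.1 − 0.85) = 0.2225/0.2500 = 0.8900
Terminal stock prices: S_u = 22, S_d = 17
Terminal payoffs (S − K): max(2, 0) = 2, max(-3, 0) = 0
Node 0 (S = 20): V_0 = e^(−0.08)·[0.8900·2.0000 + 0.1100·0.0000] = 1.6432

$1.64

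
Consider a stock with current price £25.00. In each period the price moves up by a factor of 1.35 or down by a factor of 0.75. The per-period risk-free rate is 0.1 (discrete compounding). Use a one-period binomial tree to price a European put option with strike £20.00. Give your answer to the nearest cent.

Risk-neutral probability p = (1 + 0.1 − 0.75)/(1.35 − 0.75) = 0.3500/0.6000 = 0.5833
Terminal stock prices: S_u = 33.75, S_d = 18.75
Terminal payoffs (K − S): max(-13.75, 0) = 0, max(1.25, 0) = 1.25
Node 0 (S = 25): V_0 = 1/1.1·[0.5833·0.0000 + 0.4167·1.2500] = 0.4735

£0.47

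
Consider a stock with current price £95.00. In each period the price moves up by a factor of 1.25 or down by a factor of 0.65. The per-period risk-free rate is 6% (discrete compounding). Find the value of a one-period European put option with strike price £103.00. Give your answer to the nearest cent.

£12.32

Risk-neutral probability p = (1 + 0.06 − 0.65)/(1.25 − 0.65) = 0.4100/0.6000 = 0.6833
Terminal stock prices: S_u = 118.8, S_d = 61.75
Terminal payoffs (K − S): max(-15.75, 0) = 0, max(41.25, 0) = 41.25
Node 0 (S = 95): V_0 = 1/1.06·[0.6833·0.0000 + 0.3167·41.2500] = 12.3231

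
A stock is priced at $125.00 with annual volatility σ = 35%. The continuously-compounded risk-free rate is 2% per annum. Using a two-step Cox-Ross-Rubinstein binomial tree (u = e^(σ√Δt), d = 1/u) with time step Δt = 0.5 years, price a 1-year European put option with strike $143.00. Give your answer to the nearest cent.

$27.96

CRR parameters: u = e^(σ√Δt) = e^(0.35·√0.5) = 1.2808, d = 1/u = 0.7808
Per-period rate: rΔt = 0.02·0.5 = 0.01, so R = e^0.01 = 1.0101
Risk-neutral probability p = (e^0.01 − 0.7808)/(1.2808 − 0.7808) = 0.2293/0.5000 = 0.4585
Terminal stock prices: S_uu = 205.1, S_ud = 125, S_dd = 76.2
Terminal payoffs (K − S): max(-62.06, 0) = 0, max(18, 0) = 18, max(66.8, 0) = 66.8
Node u (S = 160.1): V_u = e^(−0.01)·[0.4585·0.0000 + 0.5415·18.0000] = 9.6493
Node d (S = 97.6): V_d = e^(−0.01)·[0.4585·18.0000 + 0.5415·66.8017] = 43.9821
Node 0 (S = 125): V_0 = e^(−0.01)·[0.4585·9.6493 + 0.5415·43.9821] = 27.9581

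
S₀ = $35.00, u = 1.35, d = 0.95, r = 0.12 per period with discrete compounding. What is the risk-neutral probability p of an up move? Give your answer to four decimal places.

Risk-neutral probability p = (1 + 0.12 − 0.95)/(1.35 − 0.95) = 0.1700/0.4000 = 0.4250

p = 0.4250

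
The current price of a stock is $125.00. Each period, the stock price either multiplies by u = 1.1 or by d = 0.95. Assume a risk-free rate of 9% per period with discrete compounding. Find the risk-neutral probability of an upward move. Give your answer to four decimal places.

Risk-neutral probability p = (1 + 0.09 − 0.95)/(1.1 − 0.95) = 0.1400/0.1500 = 0.9333

p = 0.9333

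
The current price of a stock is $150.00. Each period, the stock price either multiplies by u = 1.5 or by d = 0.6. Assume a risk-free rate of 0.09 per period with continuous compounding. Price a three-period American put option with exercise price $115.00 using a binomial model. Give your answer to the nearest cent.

Risk-neutral probability p = (e^0.09 − 0.6)/(1.5 − 0.6) = 0.4942/0.9000 = 0.5491
Terminal stock prices: S_uuu = 506.2, S_uud = 202.5, S_udd = 81, S_ddd = 32.4
Terminal payoffs (K − S): max(-391.2, 0) = 0, max(-87.5, 0) = 0, max(34, 0) = 34, max(82.6, 0) = 82.6
Node uu (S = 337.5): continuation = e^(−0.09)·[0.5491·0.0000 + 0.4509·0.0000] = 0.0000; exercise value = 0.0000 ≤ continuation, so V_uu = 0.0000
Node ud (S = 135): continuation = e^(−0.09)·[0.5491·0.0000 + 0.4509·34.0000] = 14.0117; exercise value = 0.0000 ≤ continuation, so V_ud = 14.0117
Node dd (S = 54): continuation = e^(−0.09)·[0.5491·34.0000 + 0.4509·82.6000] = 51.1021; exercise value = 61.0000 > continuation, so V_dd = 61.0000 (exercise)
Node u (S = 225): continuation = e^(−0.09)·[0.5491·0.0000 + 0.4509·14.0117] = 5.7743; exercise value = 0.0000 ≤ continuation, so V_u = 5.7743
Node d (S = 90): continuation = e^(−0.09)·[0.5491·14.0117 + 0.4509·61.0000] = 32.1699; exercise value = 25.0000 ≤ continuation, so V_d = 32.1699
Node 0 (S = 150): continuation = e^(−0.09)·[0.5491·5.7743 + 0.4509·32.1699] = 16.1552; exercise value = 0.0000 ≤ continuation, so V_0 = 16.1552

$16.16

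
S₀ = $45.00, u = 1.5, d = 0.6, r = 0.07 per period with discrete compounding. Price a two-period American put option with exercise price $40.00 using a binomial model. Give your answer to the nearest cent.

Risk-neutral probability p = (1 + 0.07 − 0.6)/(1.5 − 0.6) = 0.4700/0.9000 = 0.5222
Terminal stock prices: S_uu = 101.2, S_ud = 40.5, S_dd = 16.2
Terminal payoffs (K − S): max(-61.25, 0) = 0, max(-0.5, 0) = 0, max(23.8, 0) = 23.8
Node u (S = 67.5): continuation = 1/1.07·[0.5222·0.0000 + 0.4778·0.0000] = 0.0000; exercise value = 0.0000 ≤ continuation, so V_u = 0.0000
Node d (S = 27): continuation = 1/1.07·[0.5222·0.0000 + 0.4778·23.8000] = 10.6272; exercise value = 13.0000 > continuation, so V_d = 13.0000 (exercise)
Node 0 (S = 45): continuation = 1/1.07·[0.5222·0.0000 + 0.4778·13.0000] = 5.8048; exercise value = 0.0000 ≤ continuation, so V_0 = 5.8048

$5.80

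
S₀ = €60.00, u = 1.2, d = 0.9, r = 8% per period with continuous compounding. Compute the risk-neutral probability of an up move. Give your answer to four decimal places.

Risk-neutral probability p = (e^0.08 − 0.9)/(1.2 − 0.9) = 0.1833/0.3000 = 0.6110

p = 0.6110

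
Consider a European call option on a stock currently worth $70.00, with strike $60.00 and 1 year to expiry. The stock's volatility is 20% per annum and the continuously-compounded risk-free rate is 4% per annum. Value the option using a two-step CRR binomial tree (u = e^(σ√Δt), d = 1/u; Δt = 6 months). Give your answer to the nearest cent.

$13.85

CRR parameters: u = e^(σ√Δt) = e^(0.2·√0.5) = 1.1519, d = 1/u = 0.8681
Per-period rate: rΔt = 0.04·0.5 = 0.02, so R = e^0.02 = 1.0202
Risk-neutral probability p = (e^0.02 − 0.8681)/(1.1519 − 0.8681) = 0.1521/0.2838 = 0.5359
Terminal stock prices: S_uu = 92.88, S_ud = 70, S_dd = 52.75
Terminal payoffs (S − K): max(32.88, 0) = 32.88, max(10, 0) = 10, max(-7.245, 0) = 0
Node u (S = 80.63): V_u = e^(−0.02)·[0.5359·32.8828 + 0.4641·10.0000] = 21.8218
Node d (S = 60.77): V_d = e^(−0.02)·[0.5359·10.0000 + 0.4641·0.0000] = 5.2528
Node 0 (S = 70): V_0 = e^(−0.02)·[0.5359·21.8218 + 0.4641·5.2528] = 13.8521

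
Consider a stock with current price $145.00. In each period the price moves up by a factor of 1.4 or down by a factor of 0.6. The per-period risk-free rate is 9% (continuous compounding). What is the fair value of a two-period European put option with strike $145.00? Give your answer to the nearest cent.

Risk-neutral probability p = (e^0.09 − 0.6)/(1.4 − 0.6) = 0.4942/0.8000 = 0.6177
Terminal stock prices: S_uu = 284.2, S_ud = 121.8, S_dd = 52.2
Terminal payoffs (K − S): max(-139.2, 0) = 0, max(23.2, 0) = 23.2, max(92.8, 0) = 92.8
Node u (S = 203): V_u = e^(−0.09)·[0.6177·0.0000 + 0.3823·23.2000] = 8.1056
Node d (S = 87): V_d = e^(−0.09)·[0.6177·23.2000 + 0.3823·92.8000] = 45.5200
Node 0 (S = 145): V_0 = e^(−0.09)·[0.6177·8.1056 + 0.3823·45.5200] = 20.4798

$20.48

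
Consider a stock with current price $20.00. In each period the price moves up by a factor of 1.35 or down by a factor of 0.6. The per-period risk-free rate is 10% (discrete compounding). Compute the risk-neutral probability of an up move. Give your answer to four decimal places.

p = 0.6667

Risk-neutral probability p = (1 + 0.1 − 0.6)/(1.35 − 0.6) = 0.5000/0.7500 = 0.6667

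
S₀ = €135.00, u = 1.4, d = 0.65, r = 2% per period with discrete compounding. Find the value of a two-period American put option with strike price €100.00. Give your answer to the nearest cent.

Risk-neutral probability p = (1 + 0.02 − 0.65)/(1.4 − 0.65) = 0.3700/0.7500 = 0.4933
Terminal stock prices: S_uu = 264.6, S_ud = 122.9, S_dd = 57.04
Terminal payoffs (K − S): max(-164.6, 0) = 0, max(-22.85, 0) = 0, max(42.96, 0) = 42.96
Node u (S = 189): continuation = 1/1.02·[0.4933·0.0000 + 0.5067·0.0000] = 0.0000; exercise value = 0.0000 ≤ continuation, so V_u = 0.0000
Node d (S = 87.75): continuation = 1/1.02·[0.4933·0.0000 + 0.5067·42.9625] = 21.3408; exercise value = 12.2500 ≤ continuation, so V_d = 21.3408
Node 0 (S = 135): continuation = 1/1.02·[0.4933·0.0000 + 0.5067·21.3408] = 10.6007; exercise value = 0.0000 ≤ continuation, so V_0 = 10.6007

€10.60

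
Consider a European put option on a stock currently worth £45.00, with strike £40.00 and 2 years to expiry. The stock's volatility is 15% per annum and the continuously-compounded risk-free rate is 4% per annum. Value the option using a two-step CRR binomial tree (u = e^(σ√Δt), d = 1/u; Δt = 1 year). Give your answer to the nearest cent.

£0.99

CRR parameters: u = e^(σ√Δt) = e^(0.15·√1) = 1.1618, d = 1/u = 0.8607
Per-period rate: rΔt = 0.04·1 = 0.04, so R = e^0.04 = 1.0408
Risk-neutral probability p = (e^0.04 − 0.8607)/(1.1618 − 0.8607) = 0.1801/0.3011 = 0.5981
Terminal stock prices: S_uu = 60.74, S_ud = 45, S_dd = 33.34
Terminal payoffs (K − S): max(-20.74, 0) = 0, max(-5, 0) = 0, max(6.663, 0) = 6.663
Node u (S = 52.28): V_u = e^(−0.04)·[0.5981·0.0000 + 0.4019·0.0000] = 0.0000
Node d (S = 38.73): V_d = e^(−0.04)·[0.5981·0.0000 + 0.4019·6.6632] = 2.5729
Node 0 (S = 45): V_0 = e^(−0.04)·[0.5981·0.0000 + 0.4019·2.5729] = 0.9935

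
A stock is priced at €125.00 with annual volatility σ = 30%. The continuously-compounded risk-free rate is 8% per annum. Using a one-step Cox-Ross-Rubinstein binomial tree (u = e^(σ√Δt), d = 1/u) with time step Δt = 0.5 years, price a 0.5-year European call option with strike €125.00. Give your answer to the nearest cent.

€15.40

CRR parameters: u = e^(σ√Δt) = e^(0.3·√0.5) = 1.2363, d = 1/u = 0.8089
Per-period rate: rΔt = 0.08·0.5 = 0.04, so R = e^0.04 = 1.0408
Risk-neutral probability p = (e^0.04 − 0.8089)/(1.2363 − 0.8089) = 0.2320/0.4275 = 0.5426
Terminal stock prices: S_u = 154.5, S_d = 101.1
Terminal payoffs (S − K): max(29.54, 0) = 29.54, max(-23.89, 0) = 0
Node 0 (S = 125): V_0 = e^(−0.04)·[0.5426·29.5389 + 0.4574·0.0000] = 15.4005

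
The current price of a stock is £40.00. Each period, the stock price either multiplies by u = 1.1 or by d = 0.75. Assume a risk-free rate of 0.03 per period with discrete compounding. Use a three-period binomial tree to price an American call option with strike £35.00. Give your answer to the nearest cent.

£9.00

Risk-neutral probability p = (1 + 0.03 − 0.75)/(1.1 − 0.75) = 0.2800/0.3500 = 0.8000
Terminal stock prices: S_uuu = 53.24, S_uud = 36.3, S_udd = 24.75, S_ddd = 16.88
Terminal payoffs (S − K): max(18.24, 0) = 18.24, max(1.3, 0) = 1.3, max(-10.25, 0) = 0, max(-18.12, 0) = 0
Node uu (S = 48.4): continuation = 1/1.03·[0.8000·18.2400 + 0.2000·1.3000] = 14.4194; exercise value = 13.4000 ≤ continuation, so V_uu = 14.4194
Node ud (S = 33): continuation = 1/1.03·[0.8000·1.3000 + 0.2000·0.0000] = 1.0097; exercise value = 0.0000 ≤ continuation, so V_ud = 1.0097
Node dd (S = 22.5): continuation = 1/1.03·[0.8000·0.0000 + 0.2000·0.0000] = 0.0000; exercise value = 0.0000 ≤ continuation, so V_dd = 0.0000
Node u (S = 44): continuation = 1/1.03·[0.8000·14.4194 + 0.2000·1.0097] = 11.3956; exercise value = 9.0000 ≤ continuation, so V_u = 11.3956
Node d (S = 30): continuation = 1/1.03·[0.8000·1.0097 + 0.2000·0.0000] = 0.7842; exercise value = 0.0000 ≤ continuation, so V_d = 0.7842
Node 0 (S = 40): continuation = 1/1.03·[0.8000·11.3956 + 0.2000·0.7842] = 9.0032; exercise value = 5.0000 ≤ continuation, so V_0 = 9.0032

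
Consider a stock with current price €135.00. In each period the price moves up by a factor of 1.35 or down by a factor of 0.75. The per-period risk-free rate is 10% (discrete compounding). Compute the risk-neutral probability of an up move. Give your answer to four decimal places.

Risk-neutral probability p = (1 + 0.1 − 0.75)/(1.35 − 0.75) = 0.3500/0.6000 = 0.5833

p = 0.5833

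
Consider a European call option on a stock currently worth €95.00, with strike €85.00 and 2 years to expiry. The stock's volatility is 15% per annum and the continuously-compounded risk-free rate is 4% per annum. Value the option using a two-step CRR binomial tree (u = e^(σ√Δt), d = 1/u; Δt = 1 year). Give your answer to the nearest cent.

CRR parameters: u = e^(σ√Δt) = e^(0.15·√1) = 1.1618, d = 1/u = 0.8607
Per-period rate: rΔt = 0.04·1 = 0.04, so R = e^0.04 = 1.0408
Risk-neutral probability p = (e^0.04 − 0.8607)/(1.1618 − 0.8607) = 0.1801/0.3011 = 0.5981
Terminal stock prices: S_uu = 128.2, S_ud = 95, S_dd = 70.38
Terminal payoffs (S − K): max(43.24, 0) = 43.24, max(10, 0) = 10, max(-14.62, 0) = 0
Node u (S = 110.4): V_u = e^(−0.04)·[0.5981·43.2366 + 0.4019·10.0000] = 28.7072
Node d (S = 81.77): V_d = e^(−0.04)·[0.5981·10.0000 + 0.4019·0.0000] = 5.7465
Node 0 (S = 95): V_0 = e^(−0.04)·[0.5981·28.7072 + 0.4019·5.7465] = 18.7154

€18.72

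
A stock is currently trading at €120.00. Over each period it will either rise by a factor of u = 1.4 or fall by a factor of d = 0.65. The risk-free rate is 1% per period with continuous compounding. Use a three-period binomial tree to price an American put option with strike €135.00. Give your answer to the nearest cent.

€38.46

Risk-neutral probability p = (e^0.01 − 0.65)/(1.4 − 0.65) = 0.3601/0.7500 = 0.4801
Terminal stock prices: S_uuu = 329.3, S_uud = 152.9, S_udd = 70.98, S_ddd = 32.95
Terminal payoffs (K − S): max(-194.3, 0) = 0, max(-17.88, 0) = 0, max(64.02, 0) = 64.02, max(102, 0) = 102
Node uu (S = 235.2): continuation = e^(−0.01)·[0.4801·0.0000 + 0.5199·0.0000] = 0.0000; exercise value = 0.0000 ≤ continuation, so V_uu = 0.0000
Node ud (S = 109.2): continuation = e^(−0.01)·[0.4801·0.0000 + 0.5199·64.0200] = 32.9549; exercise value = 25.8000 ≤ continuation, so V_ud = 32.9549
Node dd (S = 50.7): continuation = e^(−0.01)·[0.4801·64.0200 + 0.5199·102.0450] = 82.9567; exercise value = 84.3000 > continuation, so V_dd = 84.3000 (exercise)
Node u (S = 168): continuation = e^(−0.01)·[0.4801·0.0000 + 0.5199·32.9549] = 16.9639; exercise value = 0.0000 ≤ continuation, so V_u = 16.9639
Node d (S = 78): continuation = e^(−0.01)·[0.4801·32.9549 + 0.5199·84.3000] = 59.0574; exercise value = 57.0000 ≤ continuation, so V_d = 59.0574
Node 0 (S = 120): continuation = e^(−0.01)·[0.4801·16.9639 + 0.5199·59.0574] = 38.4631; exercise value = 15.0000 ≤ continuation, so V_0 = 38.4631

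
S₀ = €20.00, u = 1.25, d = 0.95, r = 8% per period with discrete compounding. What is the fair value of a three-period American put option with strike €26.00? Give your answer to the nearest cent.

€6.00

Risk-neutral probability p = (1 + 0.08 − 0.95)/(1.25 − 0.95) = 0.1300/0.3000 = 0.4333
Terminal stock prices: S_uuu = 39.06, S_uud = 29.69, S_udd = 22.56, S_ddd = 17.15
Terminal payoffs (K − S): max(-13.06, 0) = 0, max(-3.688, 0) = 0, max(3.438, 0) = 3.438, max(8.853, 0) = 8.853
Node uu (S = 31.25): continuation = 1/1.08·[0.4333·0.0000 + 0.5667·0.0000] = 0.0000; exercise value = 0.0000 ≤ continuation, so V_uu = 0.0000
Node ud (S = 23.75): continuation = 1/1.08·[0.4333·0.0000 + 0.5667·3.4375] = 1.8036; exercise value = 2.2500 > continuation, so V_ud = 2.2500 (exercise)
Node dd (S = 18.05): continuation = 1/1.08·[0.4333·3.4375 + 0.5667·8.8525] = 6.0241; exercise value = 7.9500 > continuation, so V_dd = 7.9500 (exercise)
Node u (S = 25): continuation = 1/1.08·[0.4333·0.0000 + 0.5667·2.2500] = 1.1806; exercise value = 1.0000 ≤ continuation, so V_u = 1.1806
Node d (S = 19): continuation = 1/1.08·[0.4333·2.2500 + 0.5667·7.9500] = 5.0741; exercise value = 7.0000 > continuation, so V_d = 7.0000 (exercise)
Node 0 (S = 20): continuation = 1/1.08·[0.4333·1.1806 + 0.5667·7.0000] = 4.1465; exercise value = 6.0000 > continuation, so V_0 = 6.0000 (exercise)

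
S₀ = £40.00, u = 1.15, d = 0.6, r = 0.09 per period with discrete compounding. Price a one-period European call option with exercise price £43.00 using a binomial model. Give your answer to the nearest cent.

£2.45

Risk-neutral probability p = (1 + 0.09 − 0.6)/(1.15 − 0.6) = 0.4900/0.5500 = 0.8909
Terminal stock prices: S_u = 46, S_d = 24
Terminal payoffs (S − K): max(3, 0) = 3, max(-19, 0) = 0
Node 0 (S = 40): V_0 = 1/1.09·[0.8909·3.0000 + 0.1091·0.0000] = 2.4520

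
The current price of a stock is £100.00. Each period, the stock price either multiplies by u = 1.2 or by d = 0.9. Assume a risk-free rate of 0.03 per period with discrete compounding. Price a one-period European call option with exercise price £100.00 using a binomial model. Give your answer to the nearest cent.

Risk-neutral probability p = (1 + 0.03 − 0.9)/(1.2 − 0.9) = 0.1300/0.3000 = 0.4333
Terminal stock prices: S_u = 120, S_d = 90
Terminal payoffs (S − K): max(20, 0) = 20, max(-10, 0) = 0
Node 0 (S = 100): V_0 = 1/1.03·[0.4333·20.0000 + 0.5667·0.0000] = 8.4142

£8.41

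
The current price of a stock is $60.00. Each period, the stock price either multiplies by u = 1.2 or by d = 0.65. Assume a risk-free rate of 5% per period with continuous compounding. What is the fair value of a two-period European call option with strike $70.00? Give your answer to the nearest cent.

Risk-neutral probability p = (e^0.05 − 0.65)/(1.2 − 0.65) = 0.4013/0.5500 = 0.7296
Terminal stock prices: S_uu = 86.4, S_ud = 46.8, S_dd = 25.35
Terminal payoffs (S − K): max(16.4, 0) = 16.4, max(-23.2, 0) = 0, max(-44.65, 0) = 0
Node u (S = 72): V_u = e^(−0.05)·[0.7296·16.4000 + 0.2704·0.0000] = 11.3816
Node d (S = 39): V_d = e^(−0.05)·[0.7296·0.0000 + 0.2704·0.0000] = 0.0000
Node 0 (S = 60): V_0 = e^(−0.05)·[0.7296·11.3816 + 0.2704·0.0000] = 7.8989

$7.90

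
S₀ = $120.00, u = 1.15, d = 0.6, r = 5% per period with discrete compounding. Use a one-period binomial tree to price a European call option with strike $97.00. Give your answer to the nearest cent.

Risk-neutral probability p = (1 + 0.05 − 0.6)/(1.15 − 0.6) = 0.4500/0.5500 = 0.8182
Terminal stock prices: S_u = 138, S_d = 72
Terminal payoffs (S − K): max(41, 0) = 41, max(-25, 0) = 0
Node 0 (S = 120): V_0 = 1/1.05·[0.8182·41.0000 + 0.1818·0.0000] = 31.9481

$31.95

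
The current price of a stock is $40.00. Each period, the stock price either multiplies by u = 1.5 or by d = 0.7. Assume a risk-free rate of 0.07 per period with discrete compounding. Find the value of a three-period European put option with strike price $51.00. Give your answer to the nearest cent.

$11.79

Risk-neutral probability p = (1 + 0.07 − 0.7)/(1.5 − 0.7) = 0.3700/0.8000 = 0.4625
Terminal stock prices: S_uuu = 135, S_uud = 63, S_udd = 29.4, S_ddd = 13.72
Terminal payoffs (K − S): max(-84, 0) = 0, max(-12, 0) = 0, max(21.6, 0) = 21.6, max(37.28, 0) = 37.28
Node uu (S = 90): V_uu = 1/1.07·[0.4625·0.0000 + 0.5375·0.0000] = 0.0000
Node ud (S = 42): V_ud = 1/1.07·[0.4625·0.0000 + 0.5375·21.6000] = 10.8505
Node dd (S = 19.6): V_dd = 1/1.07·[0.4625·21.6000 + 0.5375·37.2800] = 28.0636
Node u (S = 60): V_u = 1/1.07·[0.4625·0.0000 + 0.5375·10.8505] = 5.4506
Node d (S = 28): V_d = 1/1.07·[0.4625·10.8505 + 0.5375·28.0636] = 18.7874
Node 0 (S = 40): V_0 = 1/1.07·[0.4625·5.4506 + 0.5375·18.7874] = 11.7936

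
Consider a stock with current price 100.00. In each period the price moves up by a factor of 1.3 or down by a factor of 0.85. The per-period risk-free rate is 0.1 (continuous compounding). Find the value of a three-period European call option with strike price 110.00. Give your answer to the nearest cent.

Risk-neutral probability p = (e^0.1 − 0.85)/(1.3 − 0.85) = 0.2552/0.4500 = 0.5670
Terminal stock prices: S_uuu = 219.7, S_uud = 143.7, S_udd = 93.92, S_ddd = 61.41
Terminal payoffs (S − K): max(109.7, 0) = 109.7, max(33.65, 0) = 33.65, max(-16.08, 0) = 0, max(-48.59, 0) = 0
Node uu (S = 169): V_uu = e^(−0.1)·[0.5670·109.7000 + 0.4330·33.6500] = 69.4679
Node ud (S = 110.5): V_ud = e^(−0.1)·[0.5670·33.6500 + 0.4330·0.0000] = 17.2653
Node dd (S = 72.25): V_dd = e^(−0.1)·[0.5670·0.0000 + 0.4330·0.0000] = 0.0000
Node u (S = 130): V_u = e^(−0.1)·[0.5670·69.4679 + 0.4330·17.2653] = 42.4066
Node d (S = 85): V_d = e^(−0.1)·[0.5670·17.2653 + 0.4330·0.0000] = 8.8586
Node 0 (S = 100): V_0 = e^(−0.1)·[0.5670·42.4066 + 0.4330·8.8586] = 25.2286

25.23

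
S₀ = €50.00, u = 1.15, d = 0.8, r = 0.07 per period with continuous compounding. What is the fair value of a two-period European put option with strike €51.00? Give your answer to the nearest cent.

€2.31

Risk-neutral probability p = (e^0.07 − 0.8)/(1.15 − 0.8) = 0.2725/0.3500 = 0.7786
Terminal stock prices: S_uu = 66.12, S_ud = 46, S_dd = 32
Terminal payoffs (K − S): max(-15.12, 0) = 0, max(5, 0) = 5, max(19, 0) = 19
Node u (S = 57.5): V_u = e^(−0.07)·[0.7786·0.0000 + 0.2214·5.0000] = 1.0322
Node d (S = 40): V_d = e^(−0.07)·[0.7786·5.0000 + 0.2214·19.0000] = 7.5521
Node 0 (S = 50): V_0 = e^(−0.07)·[0.7786·1.0322 + 0.2214·7.5521] = 2.3083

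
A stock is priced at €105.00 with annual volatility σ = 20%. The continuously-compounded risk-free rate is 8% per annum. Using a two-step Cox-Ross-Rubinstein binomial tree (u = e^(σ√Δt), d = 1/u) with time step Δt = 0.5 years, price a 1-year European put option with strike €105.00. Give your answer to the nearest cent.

CRR parameters: u = e^(σ√Δt) = e^(0.2·√0.5) = 1.1519, d = 1/u = 0.8681
Per-period rate: rΔt = 0.08·0.5 = 0.04, so R = e^0.04 = 1.0408
Risk-neutral probability p = (e^0.04 − 0.8681)/(1.1519 − 0.8681) = 0.1727/0.2838 = 0.6085
Terminal stock prices: S_uu = 139.3, S_ud = 105, S_dd = 79.13
Terminal payoffs (K − S): max(-34.32, 0) = 0, max(0, 0) = 0, max(25.87, 0) = 25.87
Node u (S = 121): V_u = e^(−0.04)·[0.6085·0.0000 + 0.3915·0.0000] = 0.0000
Node d (S = 91.15): V_d = e^(−0.04)·[0.6085·0.0000 + 0.3915·25.8680] = 9.7299
Node 0 (S = 105): V_0 = e^(−0.04)·[0.6085·0.0000 + 0.3915·9.7299] = 3.6598

€3.66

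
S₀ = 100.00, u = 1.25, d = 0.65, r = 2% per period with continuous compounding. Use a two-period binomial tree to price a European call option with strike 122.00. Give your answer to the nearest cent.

Risk-neutral probability p = (e^0.02 − 0.65)/(1.25 − 0.65) = 0.3702/0.6000 = 0.6170
Terminal stock prices: S_uu = 156.2, S_ud = 81.25, S_dd = 42.25
Terminal payoffs (S − K): max(34.25, 0) = 34.25, max(-40.75, 0) = 0, max(-79.75, 0) = 0
Node u (S = 125): V_u = e^(−0.02)·[0.6170·34.2500 + 0.3830·0.0000] = 20.7139
Node d (S = 65): V_d = e^(−0.02)·[0.6170·0.0000 + 0.3830·0.0000] = 0.0000
Node 0 (S = 100): V_0 = e^(−0.02)·[0.6170·20.7139 + 0.3830·0.0000] = 12.5274

12.53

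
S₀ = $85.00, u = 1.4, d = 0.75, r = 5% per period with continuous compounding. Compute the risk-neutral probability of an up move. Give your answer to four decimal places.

p = 0.4635

Risk-neutral probability p = (e^0.05 − 0.75)/(1.4 − 0.75) = 0.3013/0.6500 = 0.4635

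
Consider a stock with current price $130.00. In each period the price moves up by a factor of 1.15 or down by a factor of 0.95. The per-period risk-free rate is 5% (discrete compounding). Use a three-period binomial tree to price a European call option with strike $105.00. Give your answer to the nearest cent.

Risk-neutral probability p = (1 + 0.05 − 0.95)/(1.15 − 0.95) = 0.1000/0.2000 = 0.5000
Terminal stock prices: S_uuu = 197.7, S_uud = 163.3, S_udd = 134.9, S_ddd = 111.5
Terminal payoffs (S − K): max(92.71, 0) = 92.71, max(58.33, 0) = 58.33, max(29.92, 0) = 29.92, max(6.459, 0) = 6.459
Node uu (S = 171.9): V_uu = 1/1.05·[0.5000·92.7137 + 0.5000·58.3287] = 71.9250
Node ud (S = 142): V_ud = 1/1.05·[0.5000·58.3287 + 0.5000·29.9237] = 42.0250
Node dd (S = 117.3): V_dd = 1/1.05·[0.5000·29.9237 + 0.5000·6.4587] = 17.3250
Node u (S = 149.5): V_u = 1/1.05·[0.5000·71.9250 + 0.5000·42.0250] = 54.2619
Node d (S = 123.5): V_d = 1/1.05·[0.5000·42.0250 + 0.5000·17.3250] = 28.2619
Node 0 (S = 130): V_0 = 1/1.05·[0.5000·54.2619 + 0.5000·28.2619] = 39.2971

$39.30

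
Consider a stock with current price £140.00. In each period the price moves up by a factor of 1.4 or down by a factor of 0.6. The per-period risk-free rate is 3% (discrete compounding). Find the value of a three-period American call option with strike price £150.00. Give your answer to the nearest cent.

£38.65

Risk-neutral probability p = (1 + 0.03 − 0.6)/(1.4 − 0.6) = 0.4300/0.8000 = 0.5375
Terminal stock prices: S_uuu = 384.2, S_uud = 164.6, S_udd = 70.56, S_ddd = 30.24
Terminal payoffs (S − K): max(234.2, 0) = 234.2, max(14.64, 0) = 14.64, max(-79.44, 0) = 0, max(-119.8, 0) = 0
Node uu (S = 274.4): continuation = 1/1.03·[0.5375·234.1600 + 0.4625·14.6400] = 128.7689; exercise value = 124.4000 ≤ continuation, so V_uu = 128.7689
Node ud (S = 117.6): continuation = 1/1.03·[0.5375·14.6400 + 0.4625·0.0000] = 7.6398; exercise value = 0.0000 ≤ continuation, so V_ud = 7.6398
Node dd (S = 50.4): continuation = 1/1.03·[0.5375·0.0000 + 0.4625·0.0000] = 0.0000; exercise value = 0.0000 ≤ continuation, so V_dd = 0.0000
Node u (S = 196): continuation = 1/1.03·[0.5375·128.7689 + 0.4625·7.6398] = 70.6279; exercise value = 46.0000 ≤ continuation, so V_u = 70.6279
Node d (S = 84): continuation = 1/1.03·[0.5375·7.6398 + 0.4625·0.0000] = 3.9868; exercise value = 0.0000 ≤ continuation, so V_d = 3.9868
Node 0 (S = 140): continuation = 1/1.03·[0.5375·70.6279 + 0.4625·3.9868] = 38.6470; exercise value = 0.0000 ≤ continuation, so V_0 = 38.6470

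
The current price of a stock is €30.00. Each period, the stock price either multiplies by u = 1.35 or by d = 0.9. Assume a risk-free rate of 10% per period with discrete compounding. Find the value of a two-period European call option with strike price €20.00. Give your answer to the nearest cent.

€13.47

Risk-neutral probability p = (1 + 0.1 − 0.9)/(1.35 − 0.9) = 0.2000/0.4500 = 0.4444
Terminal stock prices: S_uu = 54.68, S_ud = 36.45, S_dd = 24.3
Terminal payoffs (S − K): max(34.68, 0) = 34.68, max(16.45, 0) = 16.45, max(4.3, 0) = 4.3
Node u (S = 40.5): V_u = 1/1.1·[0.4444·34.6750 + 0.5556·16.4500] = 22.3182
Node d (S = 27): V_d = 1/1.1·[0.4444·16.4500 + 0.5556·4.3000] = 8.8182
Node 0 (S = 30): V_0 = 1/1.1·[0.4444·22.3182 + 0.5556·8.8182] = 13.4711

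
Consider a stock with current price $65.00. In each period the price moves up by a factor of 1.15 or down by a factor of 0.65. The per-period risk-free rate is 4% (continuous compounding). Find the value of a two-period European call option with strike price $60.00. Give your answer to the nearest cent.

Risk-neutral probability p = (e^0.04 − 0.65)/(1.15 − 0.65) = 0.3908/0.5000 = 0.7816
Terminal stock prices: S_uu = 85.96, S_ud = 48.59, S_dd = 27.46
Terminal payoffs (S − K): max(25.96, 0) = 25.96, max(-11.41, 0) = 0, max(-32.54, 0) = 0
Node u (S = 74.75): V_u = e^(−0.04)·[0.7816·25.9625 + 0.2184·0.0000] = 19.4972
Node d (S = 42.25): V_d = e^(−0.04)·[0.7816·0.0000 + 0.2184·0.0000] = 0.0000
Node 0 (S = 65): V_0 = e^(−0.04)·[0.7816·19.4972 + 0.2184·0.0000] = 14.6419

$14.64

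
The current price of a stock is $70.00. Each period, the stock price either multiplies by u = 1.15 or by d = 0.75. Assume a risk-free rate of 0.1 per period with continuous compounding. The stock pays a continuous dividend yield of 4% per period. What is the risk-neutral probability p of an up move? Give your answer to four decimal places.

p = 0.7796

Per-period risk-free factor R = e^0.1 = 1.1052; dividend-adjusted growth = e^(0.1−0.04) = 1.0618.
Risk-neutral probability p = (1.0618 − 0.75)/(1.15 − 0.75) = 0.3118/0.4000 = 0.7796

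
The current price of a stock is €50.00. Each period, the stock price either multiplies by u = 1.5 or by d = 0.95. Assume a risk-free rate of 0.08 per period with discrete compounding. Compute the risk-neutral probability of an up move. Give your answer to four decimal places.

p = 0.2364

Risk-neutral probability p = (1 + 0.08 − 0.95)/(1.5 − 0.95) = 0.1300/0.5500 = 0.2364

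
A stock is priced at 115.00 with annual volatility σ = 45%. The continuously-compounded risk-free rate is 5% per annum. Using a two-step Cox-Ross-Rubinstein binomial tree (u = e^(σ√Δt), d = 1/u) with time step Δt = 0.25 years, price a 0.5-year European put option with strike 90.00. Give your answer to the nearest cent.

CRR parameters: u = e^(σ√Δt) = e^(0.45·√0.25) = 1.2523, d = 1/u = 0.7985
Per-period rate: rΔt = 0.05·0.25 = 0.0125, so R = e^0.0125 = 1.0126
Risk-neutral probability p = (e^0.0125 − 0.7985)/(1.2523 − 0.7985) = 0.2141/0.4538 = 0.4717
Terminal stock prices: S_uu = 180.4, S_ud = 115, S_dd = 73.33
Terminal payoffs (K − S): max(-90.36, 0) = 0, max(-25, 0) = 0, max(16.67, 0) = 16.67
Node u (S = 144): V_u = e^(−0.0125)·[0.4717·0.0000 + 0.5283·0.0000] = 0.0000
Node d (S = 91.83): V_d = e^(−0.0125)·[0.4717·0.0000 + 0.5283·16.6728] = 8.6987
Node 0 (S = 115): V_0 = e^(−0.0125)·[0.4717·0.0000 + 0.5283·8.6987] = 4.5384

4.54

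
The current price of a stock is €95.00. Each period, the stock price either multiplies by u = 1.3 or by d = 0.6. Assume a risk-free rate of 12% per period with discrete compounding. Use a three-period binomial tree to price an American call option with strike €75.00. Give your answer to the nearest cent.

Risk-neutral probability p = (1 + 0.12 − 0.6)/(1.3 − 0.6) = 0.5200/0.7000 = 0.7429
Terminal stock prices: S_uuu = 208.7, S_uud = 96.33, S_udd = 44.46, S_ddd = 20.52
Terminal payoffs (S − K): max(133.7, 0) = 133.7, max(21.33, 0) = 21.33, max(-30.54, 0) = 0, max(-54.48, 0) = 0
Node uu (S = 160.6): continuation = 1/1.12·[0.7429·133.7150 + 0.2571·21.3300] = 93.5857; exercise value = 85.5500 ≤ continuation, so V_uu = 93.5857
Node ud (S = 74.1): continuation = 1/1.12·[0.7429·21.3300 + 0.2571·0.0000] = 14.1474; exercise value = 0.0000 ≤ continuation, so V_ud = 14.1474
Node dd (S = 34.2): continuation = 1/1.12·[0.7429·0.0000 + 0.2571·0.0000] = 0.0000; exercise value = 0.0000 ≤ continuation, so V_dd = 0.0000
Node u (S = 123.5): continuation = 1/1.12·[0.7429·93.5857 + 0.2571·14.1474] = 65.3203; exercise value = 48.5000 ≤ continuation, so V_u = 65.3203
Node d (S = 57): continuation = 1/1.12·[0.7429·14.1474 + 0.2571·0.0000] = 9.3835; exercise value = 0.0000 ≤ continuation, so V_d = 9.3835
Node 0 (S = 95): continuation = 1/1.12·[0.7429·65.3203 + 0.2571·9.3835] = 45.4791; exercise value = 20.0000 ≤ continuation, so V_0 = 45.4791

€45.48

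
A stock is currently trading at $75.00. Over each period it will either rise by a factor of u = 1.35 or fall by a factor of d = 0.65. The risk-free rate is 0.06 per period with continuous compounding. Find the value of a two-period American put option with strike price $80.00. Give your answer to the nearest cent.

$15.16

Risk-neutral probability p = (e^0.06 − 0.65)/(1.35 − 0.65) = 0.4118/0.7000 = 0.5883
Terminal stock prices: S_uu = 136.7, S_ud = 65.81, S_dd = 31.69
Terminal payoffs (K − S): max(-56.69, 0) = 0, max(14.19, 0) = 14.19, max(48.31, 0) = 48.31
Node u (S = 101.2): continuation = e^(−0.06)·[0.5883·0.0000 + 0.4117·14.1875] = 5.5003; exercise value = 0.0000 ≤ continuation, so V_u = 5.5003
Node d (S = 48.75): continuation = e^(−0.06)·[0.5883·14.1875 + 0.4117·48.3125] = 26.5912; exercise value = 31.2500 > continuation, so V_d = 31.2500 (exercise)
Node 0 (S = 75): continuation = e^(−0.06)·[0.5883·5.5003 + 0.4117·31.2500] = 15.1629; exercise value = 5.0000 ≤ continuation, so V_0 = 15.1629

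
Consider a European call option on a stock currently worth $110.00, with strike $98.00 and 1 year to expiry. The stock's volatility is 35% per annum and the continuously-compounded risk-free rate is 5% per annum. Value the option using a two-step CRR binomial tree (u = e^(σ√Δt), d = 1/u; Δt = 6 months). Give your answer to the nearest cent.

CRR parameters: u = e^(σ√Δt) = e^(0.35·√0.5) = 1.2808, d = 1/u = 0.7808
Per-period rate: rΔt = 0.05·0.5 = 0.025, so R = e^0.025 = 1.0253
Risk-neutral probability p = (e^0.025 − 0.7808)/(1.2808 − 0.7808) = 0.2446/0.5000 = 0.4891
Terminal stock prices: S_uu = 180.5, S_ud = 110, S_dd = 67.05
Terminal payoffs (S − K): max(82.45, 0) = 82.45, max(12, 0) = 12, max(-30.95, 0) = 0
Node u (S = 140.9): V_u = e^(−0.025)·[0.4891·82.4502 + 0.5109·12.0000] = 45.3080
Node d (S = 85.88): V_d = e^(−0.025)·[0.4891·12.0000 + 0.5109·0.0000] = 5.7239
Node 0 (S = 110): V_0 = e^(−0.025)·[0.4891·45.3080 + 0.5109·5.7239] = 24.4639

$24.46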